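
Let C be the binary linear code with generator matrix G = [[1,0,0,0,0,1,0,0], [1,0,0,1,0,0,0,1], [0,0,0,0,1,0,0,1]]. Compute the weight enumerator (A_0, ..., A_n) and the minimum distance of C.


Weight distribution: A_0 = 1, A_2 = 2, A_3 = 4, A_4 = 1. Minimum distance d = 2.

Enumerate all 2^3 = 8 messages m ∈ F_2^3.
For each, compute codeword c = mG in F_2^8, then tally its weight.
  m = 000 → c = 00000000, weight = 0.
  m = 100 → c = 10000100, weight = 2.
  m = 010 → c = 10010001, weight = 3.
  m = 110 → c = 00010101, weight = 3.
  m = 001 → c = 00001001, weight = 2.
  m = 101 → c = 10001101, weight = 4.
  m = 011 → c = 10011000, weight = 3.
  m = 111 → c = 00011100, weight = 3.
Tally weights:
  weight 0: 1 codewords.
  weight 2: 2 codewords.
  weight 3: 4 codewords.
  weight 4: 1 codewords.
Minimum distance d = smallest w > 0 with A_w > 0 = 2.
Sanity: Σ A_w = 8 = 2^3 = 8 ✓.


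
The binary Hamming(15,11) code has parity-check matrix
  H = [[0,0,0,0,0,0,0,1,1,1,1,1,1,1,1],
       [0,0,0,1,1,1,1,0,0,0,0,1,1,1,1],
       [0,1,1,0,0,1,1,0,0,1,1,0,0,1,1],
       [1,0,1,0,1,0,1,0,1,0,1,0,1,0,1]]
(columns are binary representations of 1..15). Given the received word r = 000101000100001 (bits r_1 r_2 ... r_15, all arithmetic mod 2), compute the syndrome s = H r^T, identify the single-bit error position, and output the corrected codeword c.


s = (0, 1, 1, 1)^T, error position = 7, corrected codeword c = 000101100100001

Compute s = H r^T mod 2 one row at a time:
  s_1 = 0 + 0 + 1 + 0 + 0 + 0 + 0 + 1 = 2 ≡ 0 (mod 2).
  s_2 = 1 + 0 + 1 + 0 + 0 + 0 + 0 + 1 = 3 ≡ 1 (mod 2).
  s_3 = 0 + 0 + 1 + 0 + 1 + 0 + 0 + 1 = 3 ≡ 1 (mod 2).
  s_4 = 0 + 0 + 0 + 0 + 0 + 0 + 0 + 1 = 1 ≡ 1 (mod 2).
s = (0, 1, 1, 1)^T — this equals column 7 of H (binary 0111), so error is at position 7.
Correct: flip bit 7 of r = 000101000100001 to get c = 000101100100001.


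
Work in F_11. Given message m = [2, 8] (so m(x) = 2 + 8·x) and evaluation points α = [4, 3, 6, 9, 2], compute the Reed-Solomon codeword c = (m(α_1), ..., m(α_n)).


c = [1, 4, 6, 8, 7]

Message polynomial: m(x) = 2 + 8·x (mod 11).
For each evaluation point α_i, compute m(α_i) mod 11:
  α_1 = 4: Horner steps 8 → 1, so m(4) = 1.
  α_2 = 3: Horner steps 8 → 4, so m(3) = 4.
  α_3 = 6: Horner steps 8 → 6, so m(6) = 6.
  α_4 = 9: Horner steps 8 → 8, so m(9) = 8.
  α_5 = 2: Horner steps 8 → 7, so m(2) = 7.
Codeword c = [1, 4, 6, 8, 7] ∈ F_11^5.


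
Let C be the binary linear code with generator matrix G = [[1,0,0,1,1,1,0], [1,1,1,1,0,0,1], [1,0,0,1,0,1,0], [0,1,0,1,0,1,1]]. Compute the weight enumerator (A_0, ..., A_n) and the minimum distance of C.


Weight distribution: A_0 = 1, A_1 = 1, A_2 = 1, A_3 = 4, A_4 = 5, A_5 = 3, A_6 = 1. Minimum distance d = 1.

Enumerate all 2^4 = 16 messages m ∈ F_2^4.
For each, compute codeword c = mG in F_2^7, then tally its weight.
  m = 0000 → c = 0000000, weight = 0.
  m = 1000 → c = 1001110, weight = 4.
  m = 0100 → c = 1111001, weight = 5.
  m = 1100 → c = 0110111, weight = 5.
  m = 0010 → c = 1001010, weight = 3.
  m = 1010 → c = 0000100, weight = 1.
  m = 0110 → c = 0110011, weight = 4.
  m = 1110 → c = 1111101, weight = 6.
  m = 0001 → c = 0101011, weight = 4.
  m = 1001 → c = 1100101, weight = 4.
  m = 0101 → c = 1010010, weight = 3.
  m = 1101 → c = 0011100, weight = 3.
  m = 0011 → c = 1100001, weight = 3.
  m = 1011 → c = 0101111, weight = 5.
  m = 0111 → c = 0011000, weight = 2.
  m = 1111 → c = 1010110, weight = 4.
Tally weights:
  weight 0: 1 codewords.
  weight 1: 1 codewords.
  weight 2: 1 codewords.
  weight 3: 4 codewords.
  weight 4: 5 codewords.
  weight 5: 3 codewords.
  weight 6: 1 codewords.
Minimum distance d = smallest w > 0 with A_w > 0 = 1.
Sanity: Σ A_w = 16 = 2^4 = 16 ✓.


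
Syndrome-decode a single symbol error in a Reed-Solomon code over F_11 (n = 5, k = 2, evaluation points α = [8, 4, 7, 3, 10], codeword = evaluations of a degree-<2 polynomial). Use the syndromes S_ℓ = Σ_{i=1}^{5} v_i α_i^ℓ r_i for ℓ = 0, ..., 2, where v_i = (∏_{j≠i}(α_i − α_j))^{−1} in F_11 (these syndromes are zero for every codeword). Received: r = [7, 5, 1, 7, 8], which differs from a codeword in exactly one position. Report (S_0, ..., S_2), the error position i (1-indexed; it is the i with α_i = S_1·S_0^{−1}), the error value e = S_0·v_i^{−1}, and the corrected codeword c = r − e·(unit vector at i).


S = (1, 3, 9), error at position 4, error magnitude e = 8, c = [7, 5, 1, 10, 8].

Step 1: column multipliers v_i = (∏_{j≠i}(α_i − α_j))^{−1} mod 11.
  i = 1 (α = 8): (8−4)(8−7)(8−3)(8−10) = 4·1·5·(−2) = −40 ≡ 4, so v_1 = 4^{−1} = 3 (mod 11).
  i = 2 (α = 4): (4−8)(4−7)(4−3)(4−10) = (−4)·(−3)·1·(−6) = −72 ≡ 5, so v_2 = 5^{−1} = 9 (mod 11).
  i = 3 (α = 7): (7−8)(7−4)(7−3)(7−10) = (−1)·3·4·(−3) = 36 ≡ 3, so v_3 = 3^{−1} = 4 (mod 11).
  i = 4 (α = 3): (3−8)(3−4)(3−7)(3−10) = (−5)·(−1)·(−4)·(−7) = 140 ≡ 8, so v_4 = 8^{−1} = 7 (mod 11).
  i = 5 (α = 10): (10−8)(10−4)(10−7)(10−3) = 2·6·3·7 = 252 ≡ 10, so v_5 = 10^{−1} = 10 (mod 11).
  v = [3, 9, 4, 7, 10].
Step 2: syndromes of r = [7, 5, 1, 7, 8] (all sums mod 11).
  S_0 = Σ v_i r_i = 3·7 + 9·5 + 4·1 + 7·7 + 10·8 = 199 ≡ 1.
  S_1 = Σ v_i α_i r_i = 3·8·7 + 9·4·5 + 4·7·1 + 7·3·7 + 10·10·8 = 1323 ≡ 3.
  α_i^2 mod 11 = [9, 5, 5, 9, 1].
  S_2 = Σ v_i α_i^2 r_i = 3·9·7 + 9·5·5 + 4·5·1 + 7·9·7 + 10·1·8 = 955 ≡ 9.
  S = (1, 3, 9) ≠ 0, so r is not a codeword (an error is present).
Step 3: locate the error. For a single error e at position i, S_ℓ = v_i·e·α_i^ℓ, so α_err = S_1/S_0.
  S_0^{−1} = 1^{−1} = 1 (mod 11), so α_err = 3·1 = 3 ≡ 3 = α_4. Error position i = 4.
  Consistency check: S_2/S_1 = 9·4 = 36 ≡ 3 = α_err ✓ (single-error assumption holds).
Step 4: error magnitude e = S_0/v_4 = S_0·∏_{j≠4}(α_4 − α_j) = 1·8 = 8 ≡ 8 (mod 11).
Step 5: correct position 4: c_4 = r_4 − e = 7 − 8 ≡ 10 (mod 11). Hence c = [7, 5, 1, 10, 8].
  Check: interpolating c through the α_i gives m(x) = 3 + 6·x (degree < 2) with m(α_i) = c_i for every i, so c is indeed a codeword.


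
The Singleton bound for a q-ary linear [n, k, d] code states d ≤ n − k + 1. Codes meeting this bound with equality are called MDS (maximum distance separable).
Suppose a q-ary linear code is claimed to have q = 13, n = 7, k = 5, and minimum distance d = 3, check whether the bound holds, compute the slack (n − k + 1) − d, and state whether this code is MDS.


Singleton RHS = n − k + 1 = 3, slack = 0, bound satisfied, MDS.

Singleton bound: d ≤ n − k + 1.
Here n = 7, k = 5, so n − k + 1 = 3.
Given d = 3, check d ≤ 3: YES.
Slack = (n − k + 1) − d = 0.
The code is MDS (slack = 0).
Description: the claimed parameters are [7, 5, 3]_13; such a code would be MDS (meets Singleton bound).


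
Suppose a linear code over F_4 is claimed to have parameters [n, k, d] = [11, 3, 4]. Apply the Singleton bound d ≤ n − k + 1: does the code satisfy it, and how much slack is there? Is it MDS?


Singleton RHS = n − k + 1 = 9, slack = 5, bound satisfied, not MDS.

Singleton bound: d ≤ n − k + 1.
Here n = 11, k = 3, so n − k + 1 = 9.
Given d = 4, check d ≤ 9: YES.
Slack = (n − k + 1) − d = 5.
The code is NOT MDS (slack = 5 > 0).
Description: the claimed parameters are [11, 3, 4]_4; such a code would be non-MDS.


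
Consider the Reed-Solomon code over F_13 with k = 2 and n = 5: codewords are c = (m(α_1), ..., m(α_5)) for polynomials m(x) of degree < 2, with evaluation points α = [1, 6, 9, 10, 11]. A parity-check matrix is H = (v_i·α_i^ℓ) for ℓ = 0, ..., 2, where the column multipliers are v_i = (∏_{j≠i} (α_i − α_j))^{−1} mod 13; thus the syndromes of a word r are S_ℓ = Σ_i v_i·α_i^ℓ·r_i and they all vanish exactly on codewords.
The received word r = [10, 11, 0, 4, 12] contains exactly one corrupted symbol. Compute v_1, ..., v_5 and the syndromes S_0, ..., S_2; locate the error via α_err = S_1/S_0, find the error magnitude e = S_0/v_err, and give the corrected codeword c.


S = (12, 4, 10), error at position 3, error magnitude e = 4, c = [10, 11, 9, 4, 12].

Step 1: column multipliers v_i = (∏_{j≠i}(α_i − α_j))^{−1} mod 13.
  i = 1 (α = 1): (1−6)(1−9)(1−10)(1−11) = (−5)·(−8)·(−9)·(−10) = 3600 ≡ 12, so v_1 = 12^{−1} = 12 (mod 13).
  i = 2 (α = 6): (6−1)(6−9)(6−10)(6−11) = 5·(−3)·(−4)·(−5) = −300 ≡ 12, so v_2 = 12^{−1} = 12 (mod 13).
  i = 3 (α = 9): (9−1)(9−6)(9−10)(9−11) = 8·3·(−1)·(−2) = 48 ≡ 9, so v_3 = 9^{−1} = 3 (mod 13).
  i = 4 (α = 10): (10−1)(10−6)(10−9)(10−11) = 9·4·1·(−1) = −36 ≡ 3, so v_4 = 3^{−1} = 9 (mod 13).
  i = 5 (α = 11): (11−1)(11−6)(11−9)(11−10) = 10·5·2·1 = 100 ≡ 9, so v_5 = 9^{−1} = 3 (mod 13).
  v = [12, 12, 3, 9, 3].
Step 2: syndromes of r = [10, 11, 0, 4, 12] (all sums mod 13).
  S_0 = Σ v_i r_i = 12·10 + 12·11 + 3·0 + 9·4 + 3·12 = 324 ≡ 12.
  S_1 = Σ v_i α_i r_i = 12·1·10 + 12·6·11 + 3·9·0 + 9·10·4 + 3·11·12 = 1668 ≡ 4.
  α_i^2 mod 13 = [1, 10, 3, 9, 4].
  S_2 = Σ v_i α_i^2 r_i = 12·1·10 + 12·10·11 + 3·3·0 + 9·9·4 + 3·4·12 = 1908 ≡ 10.
  S = (12, 4, 10) ≠ 0, so r is not a codeword (an error is present).
Step 3: locate the error. For a single error e at position i, S_ℓ = v_i·e·α_i^ℓ, so α_err = S_1/S_0.
  S_0^{−1} = 12^{−1} = 12 (mod 13), so α_err = 4·12 = 48 ≡ 9 = α_3. Error position i = 3.
  Consistency check: S_2/S_1 = 10·10 = 100 ≡ 9 = α_err ✓ (single-error assumption holds).
Step 4: error magnitude e = S_0/v_3 = S_0·∏_{j≠3}(α_3 − α_j) = 12·9 = 108 ≡ 4 (mod 13).
Step 5: correct position 3: c_3 = r_3 − e = 0 − 4 ≡ 9 (mod 13). Hence c = [10, 11, 9, 4, 12].
  Check: interpolating c through the α_i gives m(x) = 2 + 8·x (degree < 2) with m(α_i) = c_i for every i, so c is indeed a codeword.


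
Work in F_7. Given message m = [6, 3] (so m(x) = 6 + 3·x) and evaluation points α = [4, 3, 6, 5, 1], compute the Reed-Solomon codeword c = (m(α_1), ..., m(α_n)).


c = [4, 1, 3, 0, 2]

Message polynomial: m(x) = 6 + 3·x (mod 7).
For each evaluation point α_i, compute m(α_i) mod 7:
  α_1 = 4: Horner steps 3 → 4, so m(4) = 4.
  α_2 = 3: Horner steps 3 → 1, so m(3) = 1.
  α_3 = 6: Horner steps 3 → 3, so m(6) = 3.
  α_4 = 5: Horner steps 3 → 0, so m(5) = 0.
  α_5 = 1: Horner steps 3 → 2, so m(1) = 2.
Codeword c = [4, 1, 3, 0, 2] ∈ F_7^5.


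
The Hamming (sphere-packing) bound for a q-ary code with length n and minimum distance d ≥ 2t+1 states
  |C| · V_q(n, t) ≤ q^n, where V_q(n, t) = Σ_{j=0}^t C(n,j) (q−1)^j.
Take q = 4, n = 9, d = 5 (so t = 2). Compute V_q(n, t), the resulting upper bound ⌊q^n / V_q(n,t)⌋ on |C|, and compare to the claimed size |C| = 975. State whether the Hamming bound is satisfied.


V_q(n, t) = 352, q^n = 262144, Hamming bound = 744, |C| = 975 > bound (violated).

Step 1: Compute V_q(n, t) = Σ_{j=0}^2 C(n, j) (q−1)^j.
  j = 0: C(9,0)·(3)^0 = 1·1 = 1.
  j = 1: C(9,1)·(3)^1 = 9·3 = 27.
  j = 2: C(9,2)·(3)^2 = 36·9 = 324.
  V_q(n, t) = 1 + 27 + 324 = 352.
Step 2: q^n = 4^9 = 262144.
Step 3: Hamming bound ⌊q^n / V_q(n,t)⌋ = ⌊262144/352⌋ = 744.
Step 4: Compare |C| = 975 to 744: violated.
The claimed |C| lies above the Hamming bound, so no 4-ary code of length 9 with d ≥ 5 can have 975 codewords.


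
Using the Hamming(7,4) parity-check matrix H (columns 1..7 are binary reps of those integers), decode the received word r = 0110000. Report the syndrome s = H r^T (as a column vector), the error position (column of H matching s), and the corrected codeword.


s = (0, 0, 1)^T, error position = 1, corrected codeword c = 1110000

Compute s = H r^T mod 2 one row at a time:
  s_1 = 0 + 0 + 0 + 0 = 0 ≡ 0 (mod 2).
  s_2 = 1 + 1 + 0 + 0 = 2 ≡ 0 (mod 2).
  s_3 = 0 + 1 + 0 + 0 = 1 ≡ 1 (mod 2).
s = (0, 0, 1)^T — this equals column 1 of H (binary 001), so error is at position 1.
Correct: flip bit 1 of r = 0110000 to get c = 1110000.


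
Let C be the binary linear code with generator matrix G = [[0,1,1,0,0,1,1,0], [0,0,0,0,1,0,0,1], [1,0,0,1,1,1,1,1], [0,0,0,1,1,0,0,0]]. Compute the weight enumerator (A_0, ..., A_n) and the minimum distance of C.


Weight distribution: A_0 = 1, A_2 = 3, A_4 = 7, A_6 = 5. Minimum distance d = 2.

Enumerate all 2^4 = 16 messages m ∈ F_2^4.
For each, compute codeword c = mG in F_2^8, then tally its weight.
  m = 0000 → c = 00000000, weight = 0.
  m = 1000 → c = 01100110, weight = 4.
  m = 0100 → c = 00001001, weight = 2.
  m = 1100 → c = 01101111, weight = 6.
  m = 0010 → c = 10011111, weight = 6.
  m = 1010 → c = 11111001, weight = 6.
  m = 0110 → c = 10010110, weight = 4.
  m = 1110 → c = 11110000, weight = 4.
  m = 0001 → c = 00011000, weight = 2.
  m = 1001 → c = 01111110, weight = 6.
  m = 0101 → c = 00010001, weight = 2.
  m = 1101 → c = 01110111, weight = 6.
  m = 0011 → c = 10000111, weight = 4.
  m = 1011 → c = 11100001, weight = 4.
  m = 0111 → c = 10001110, weight = 4.
  m = 1111 → c = 11101000, weight = 4.
Tally weights:
  weight 0: 1 codewords.
  weight 2: 3 codewords.
  weight 4: 7 codewords.
  weight 6: 5 codewords.
Minimum distance d = smallest w > 0 with A_w > 0 = 2.
Sanity: Σ A_w = 16 = 2^4 = 16 ✓.


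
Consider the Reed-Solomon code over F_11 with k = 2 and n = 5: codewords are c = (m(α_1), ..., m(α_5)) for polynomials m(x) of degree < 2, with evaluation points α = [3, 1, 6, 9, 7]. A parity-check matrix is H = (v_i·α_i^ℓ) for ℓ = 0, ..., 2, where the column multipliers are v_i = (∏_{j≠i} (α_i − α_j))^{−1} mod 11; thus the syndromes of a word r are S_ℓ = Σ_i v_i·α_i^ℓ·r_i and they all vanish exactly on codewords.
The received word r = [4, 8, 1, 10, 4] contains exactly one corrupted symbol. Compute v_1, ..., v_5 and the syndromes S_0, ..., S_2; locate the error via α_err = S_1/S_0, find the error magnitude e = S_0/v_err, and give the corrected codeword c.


S = (10, 8, 2), error at position 1, error magnitude e = 1, c = [3, 8, 1, 10, 4].

Step 1: column multipliers v_i = (∏_{j≠i}(α_i − α_j))^{−1} mod 11.
  i = 1 (α = 3): (3−1)(3−6)(3−9)(3−7) = 2·(−3)·(−6)·(−4) = −144 ≡ 10, so v_1 = 10^{−1} = 10 (mod 11).
  i = 2 (α = 1): (1−3)(1−6)(1−9)(1−7) = (−2)·(−5)·(−8)·(−6) = 480 ≡ 7, so v_2 = 7^{−1} = 8 (mod 11).
  i = 3 (α = 6): (6−3)(6−1)(6−9)(6−7) = 3·5·(−3)·(−1) = 45 ≡ 1, so v_3 = 1^{−1} = 1 (mod 11).
  i = 4 (α = 9): (9−3)(9−1)(9−6)(9−7) = 6·8·3·2 = 288 ≡ 2, so v_4 = 2^{−1} = 6 (mod 11).
  i = 5 (α = 7): (7−3)(7−1)(7−6)(7−9) = 4·6·1·(−2) = −48 ≡ 7, so v_5 = 7^{−1} = 8 (mod 11).
  v = [10, 8, 1, 6, 8].
Step 2: syndromes of r = [4, 8, 1, 10, 4] (all sums mod 11).
  S_0 = Σ v_i r_i = 10·4 + 8·8 + 1·1 + 6·10 + 8·4 = 197 ≡ 10.
  S_1 = Σ v_i α_i r_i = 10·3·4 + 8·1·8 + 1·6·1 + 6·9·10 + 8·7·4 = 954 ≡ 8.
  α_i^2 mod 11 = [9, 1, 3, 4, 5].
  S_2 = Σ v_i α_i^2 r_i = 10·9·4 + 8·1·8 + 1·3·1 + 6·4·10 + 8·5·4 = 827 ≡ 2.
  S = (10, 8, 2) ≠ 0, so r is not a codeword (an error is present).
Step 3: locate the error. For a single error e at position i, S_ℓ = v_i·e·α_i^ℓ, so α_err = S_1/S_0.
  S_0^{−1} = 10^{−1} = 10 (mod 11), so α_err = 8·10 = 80 ≡ 3 = α_1. Error position i = 1.
  Consistency check: S_2/S_1 = 2·7 = 14 ≡ 3 = α_err ✓ (single-error assumption holds).
Step 4: error magnitude e = S_0/v_1 = S_0·∏_{j≠1}(α_1 − α_j) = 10·10 = 100 ≡ 1 (mod 11).
Step 5: correct position 1: c_1 = r_1 − e = 4 − 1 ≡ 3 (mod 11). Hence c = [3, 8, 1, 10, 4].
  Check: interpolating c through the α_i gives m(x) = 5 + 3·x (degree < 2) with m(α_i) = c_i for every i, so c is indeed a codeword.


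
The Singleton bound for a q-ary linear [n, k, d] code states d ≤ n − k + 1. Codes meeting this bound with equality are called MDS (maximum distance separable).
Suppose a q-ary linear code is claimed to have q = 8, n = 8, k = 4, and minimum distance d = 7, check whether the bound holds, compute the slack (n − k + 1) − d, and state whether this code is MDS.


Singleton RHS = n − k + 1 = 5, slack = -2, bound violated (no such code; not MDS).

Singleton bound: d ≤ n − k + 1.
Here n = 8, k = 4, so n − k + 1 = 5.
Given d = 7, check d ≤ 5: NO.
Slack = (n − k + 1) − d = -2.
The slack is negative: d = 7 exceeds n − k + 1 = 5 by 2, so the Singleton bound is violated and no linear [8, 4, 7]_8 code can exist. In particular it is not MDS (MDS requires d = n − k + 1 exactly).
Description: the claimed parameters are [8, 4, 7]_8; such a code would be impossible (violates the Singleton bound).


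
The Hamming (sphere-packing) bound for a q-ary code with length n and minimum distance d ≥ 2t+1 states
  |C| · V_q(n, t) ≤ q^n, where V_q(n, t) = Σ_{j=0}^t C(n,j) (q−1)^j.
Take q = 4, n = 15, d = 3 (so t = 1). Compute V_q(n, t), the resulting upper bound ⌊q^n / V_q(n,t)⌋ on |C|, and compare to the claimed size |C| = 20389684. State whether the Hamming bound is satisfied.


V_q(n, t) = 46, q^n = 1073741824, Hamming bound = 23342213, |C| = 20389684 ≤ bound (satisfied).

Step 1: Compute V_q(n, t) = Σ_{j=0}^1 C(n, j) (q−1)^j.
  j = 0: C(15,0)·(3)^0 = 1·1 = 1.
  j = 1: C(15,1)·(3)^1 = 15·3 = 45.
  V_q(n, t) = 1 + 45 = 46.
Step 2: q^n = 4^15 = 1073741824.
Step 3: Hamming bound ⌊q^n / V_q(n,t)⌋ = ⌊1073741824/46⌋ = 23342213.
Step 4: Compare |C| = 20389684 to 23342213: satisfied.
The claimed |C| lies below the Hamming bound.


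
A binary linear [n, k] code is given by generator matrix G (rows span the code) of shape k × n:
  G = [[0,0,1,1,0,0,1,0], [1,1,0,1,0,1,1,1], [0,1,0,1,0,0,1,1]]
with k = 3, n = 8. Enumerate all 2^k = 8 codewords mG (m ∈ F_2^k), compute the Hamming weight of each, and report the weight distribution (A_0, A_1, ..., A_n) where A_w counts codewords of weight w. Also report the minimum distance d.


Weight distribution: A_0 = 1, A_2 = 1, A_3 = 2, A_4 = 1, A_5 = 2, A_6 = 1. Minimum distance d = 2.

Enumerate all 2^3 = 8 messages m ∈ F_2^3.
For each, compute codeword c = mG in F_2^8, then tally its weight.
  m = 000 → c = 00000000, weight = 0.
  m = 100 → c = 00110010, weight = 3.
  m = 010 → c = 11010111, weight = 6.
  m = 110 → c = 11100101, weight = 5.
  m = 001 → c = 01010011, weight = 4.
  m = 101 → c = 01100001, weight = 3.
  m = 011 → c = 10000100, weight = 2.
  m = 111 → c = 10110110, weight = 5.
Tally weights:
  weight 0: 1 codewords.
  weight 2: 1 codewords.
  weight 3: 2 codewords.
  weight 4: 1 codewords.
  weight 5: 2 codewords.
  weight 6: 1 codewords.
Minimum distance d = smallest w > 0 with A_w > 0 = 2.
Sanity: Σ A_w = 8 = 2^3 = 8 ✓.


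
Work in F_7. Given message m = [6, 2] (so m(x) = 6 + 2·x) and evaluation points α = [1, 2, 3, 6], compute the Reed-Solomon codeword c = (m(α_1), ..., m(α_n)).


c = [1, 3, 5, 4]

Message polynomial: m(x) = 6 + 2·x (mod 7).
For each evaluation point α_i, compute m(α_i) mod 7:
  α_1 = 1: Horner steps 2 → 1, so m(1) = 1.
  α_2 = 2: Horner steps 2 → 3, so m(2) = 3.
  α_3 = 3: Horner steps 2 → 5, so m(3) = 5.
  α_4 = 6: Horner steps 2 → 4, so m(6) = 4.
Codeword c = [1, 3, 5, 4] ∈ F_7^4.


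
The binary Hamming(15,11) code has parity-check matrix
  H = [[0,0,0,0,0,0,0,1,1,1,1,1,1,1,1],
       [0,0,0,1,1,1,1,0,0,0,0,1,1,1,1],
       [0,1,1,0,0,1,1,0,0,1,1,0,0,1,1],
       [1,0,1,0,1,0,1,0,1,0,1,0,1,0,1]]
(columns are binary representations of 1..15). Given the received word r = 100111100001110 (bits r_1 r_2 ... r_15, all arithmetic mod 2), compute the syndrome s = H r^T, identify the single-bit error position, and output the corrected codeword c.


s = (1, 1, 1, 0)^T, error position = 14, corrected codeword c = 100111100001100

Compute s = H r^T mod 2 one row at a time:
  s_1 = 0 + 0 + 0 + 0 + 1 + 1 + 1 + 0 = 3 ≡ 1 (mod 2).
  s_2 = 1 + 1 + 1 + 1 + 1 + 1 + 1 + 0 = 7 ≡ 1 (mod 2).
  s_3 = 0 + 0 + 1 + 1 + 0 + 0 + 1 + 0 = 3 ≡ 1 (mod 2).
  s_4 = 1 + 0 + 1 + 1 + 0 + 0 + 1 + 0 = 4 ≡ 0 (mod 2).
s = (1, 1, 1, 0)^T — this equals column 14 of H (binary 1110), so error is at position 14.
Correct: flip bit 14 of r = 100111100001110 to get c = 100111100001100.


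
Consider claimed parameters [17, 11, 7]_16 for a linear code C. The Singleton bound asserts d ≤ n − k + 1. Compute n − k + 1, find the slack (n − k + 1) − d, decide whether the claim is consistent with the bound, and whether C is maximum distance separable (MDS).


Singleton RHS = n − k + 1 = 7, slack = 0, bound satisfied, MDS.

Singleton bound: d ≤ n − k + 1.
Here n = 17, k = 11, so n − k + 1 = 7.
Given d = 7, check d ≤ 7: YES.
Slack = (n − k + 1) − d = 0.
The code is MDS (slack = 0).
Description: the claimed parameters are [17, 11, 7]_16; such a code would be MDS (meets Singleton bound).


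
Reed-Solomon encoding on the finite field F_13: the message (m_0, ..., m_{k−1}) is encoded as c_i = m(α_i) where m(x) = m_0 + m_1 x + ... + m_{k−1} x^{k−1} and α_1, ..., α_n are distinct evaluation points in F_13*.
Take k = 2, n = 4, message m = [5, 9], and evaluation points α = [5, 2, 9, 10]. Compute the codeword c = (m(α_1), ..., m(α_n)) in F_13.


c = [11, 10, 8, 4]

Message polynomial: m(x) = 5 + 9·x (mod 13).
For each evaluation point α_i, compute m(α_i) mod 13:
  α_1 = 5: Horner steps 9 → 11, so m(5) = 11.
  α_2 = 2: Horner steps 9 → 10, so m(2) = 10.
  α_3 = 9: Horner steps 9 → 8, so m(9) = 8.
  α_4 = 10: Horner steps 9 → 4, so m(10) = 4.
Codeword c = [11, 10, 8, 4] ∈ F_13^4.


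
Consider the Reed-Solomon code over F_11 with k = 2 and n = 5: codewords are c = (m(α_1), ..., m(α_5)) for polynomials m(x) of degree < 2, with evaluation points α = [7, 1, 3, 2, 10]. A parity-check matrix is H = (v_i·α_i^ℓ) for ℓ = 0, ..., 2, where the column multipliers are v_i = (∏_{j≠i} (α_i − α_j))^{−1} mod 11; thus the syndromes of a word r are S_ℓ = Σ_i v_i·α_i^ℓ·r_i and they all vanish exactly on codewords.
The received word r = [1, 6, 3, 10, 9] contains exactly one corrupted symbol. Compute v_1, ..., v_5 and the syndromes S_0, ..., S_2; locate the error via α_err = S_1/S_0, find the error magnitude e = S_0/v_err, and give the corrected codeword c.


S = (5, 2, 3), error at position 1, error magnitude e = 4, c = [8, 6, 3, 10, 9].

Step 1: column multipliers v_i = (∏_{j≠i}(α_i − α_j))^{−1} mod 11.
  i = 1 (α = 7): (7−1)(7−3)(7−2)(7−10) = 6·4·5·(−3) = −360 ≡ 3, so v_1 = 3^{−1} = 4 (mod 11).
  i = 2 (α = 1): (1−7)(1−3)(1−2)(1−10) = (−6)·(−2)·(−1)·(−9) = 108 ≡ 9, so v_2 = 9^{−1} = 5 (mod 11).
  i = 3 (α = 3): (3−7)(3−1)(3−2)(3−10) = (−4)·2·1·(−7) = 56 ≡ 1, so v_3 = 1^{−1} = 1 (mod 11).
  i = 4 (α = 2): (2−7)(2−1)(2−3)(2−10) = (−5)·1·(−1)·(−8) = −40 ≡ 4, so v_4 = 4^{−1} = 3 (mod 11).
  i = 5 (α = 10): (10−7)(10−1)(10−3)(10−2) = 3·9·7·8 = 1512 ≡ 5, so v_5 = 5^{−1} = 9 (mod 11).
  v = [4, 5, 1, 3, 9].
Step 2: syndromes of r = [1, 6, 3, 10, 9] (all sums mod 11).
  S_0 = Σ v_i r_i = 4·1 + 5·6 + 1·3 + 3·10 + 9·9 = 148 ≡ 5.
  S_1 = Σ v_i α_i r_i = 4·7·1 + 5·1·6 + 1·3·3 + 3·2·10 + 9·10·9 = 937 ≡ 2.
  α_i^2 mod 11 = [5, 1, 9, 4, 1].
  S_2 = Σ v_i α_i^2 r_i = 4·5·1 + 5·1·6 + 1·9·3 + 3·4·10 + 9·1·9 = 278 ≡ 3.
  S = (5, 2, 3) ≠ 0, so r is not a codeword (an error is present).
Step 3: locate the error. For a single error e at position i, S_ℓ = v_i·e·α_i^ℓ, so α_err = S_1/S_0.
  S_0^{−1} = 5^{−1} = 9 (mod 11), so α_err = 2·9 = 18 ≡ 7 = α_1. Error position i = 1.
  Consistency check: S_2/S_1 = 3·6 = 18 ≡ 7 = α_err ✓ (single-error assumption holds).
Step 4: error magnitude e = S_0/v_1 = S_0·∏_{j≠1}(α_1 − α_j) = 5·3 = 15 ≡ 4 (mod 11).
Step 5: correct position 1: c_1 = r_1 − e = 1 − 4 ≡ 8 (mod 11). Hence c = [8, 6, 3, 10, 9].
  Check: interpolating c through the α_i gives m(x) = 2 + 4·x (degree < 2) with m(α_i) = c_i for every i, so c is indeed a codeword.


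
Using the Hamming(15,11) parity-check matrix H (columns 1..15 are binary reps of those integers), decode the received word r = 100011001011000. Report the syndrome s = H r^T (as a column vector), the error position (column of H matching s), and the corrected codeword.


s = (1, 1, 0, 0)^T, error position = 12, corrected codeword c = 100011001010000

Compute s = H r^T mod 2 one row at a time:
  s_1 = 0 + 1 + 0 + 1 + 1 + 0 + 0 + 0 = 3 ≡ 1 (mod 2).
  s_2 = 0 + 1 + 1 + 0 + 1 + 0 + 0 + 0 = 3 ≡ 1 (mod 2).
  s_3 = 0 + 0 + 1 + 0 + 0 + 1 + 0 + 0 = 2 ≡ 0 (mod 2).
  s_4 = 1 + 0 + 1 + 0 + 1 + 1 + 0 + 0 = 4 ≡ 0 (mod 2).
s = (1, 1, 0, 0)^T — this equals column 12 of H (binary 1100), so error is at position 12.
Correct: flip bit 12 of r = 100011001011000 to get c = 100011001010000.


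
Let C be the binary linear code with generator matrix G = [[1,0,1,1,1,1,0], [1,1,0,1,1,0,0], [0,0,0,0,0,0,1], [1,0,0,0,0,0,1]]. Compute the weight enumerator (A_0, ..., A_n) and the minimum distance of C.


Weight distribution: A_0 = 1, A_1 = 2, A_2 = 1, A_3 = 2, A_4 = 5, A_5 = 4, A_6 = 1. Minimum distance d = 1.

Enumerate all 2^4 = 16 messages m ∈ F_2^4.
For each, compute codeword c = mG in F_2^7, then tally its weight.
  m = 0000 → c = 0000000, weight = 0.
  m = 1000 → c = 1011110, weight = 5.
  m = 0100 → c = 1101100, weight = 4.
  m = 1100 → c = 0110010, weight = 3.
  m = 0010 → c = 0000001, weight = 1.
  m = 1010 → c = 1011111, weight = 6.
  m = 0110 → c = 1101101, weight = 5.
  m = 1110 → c = 0110011, weight = 4.
  m = 0001 → c = 1000001, weight = 2.
  m = 1001 → c = 0011111, weight = 5.
  m = 0101 → c = 0101101, weight = 4.
  m = 1101 → c = 1110011, weight = 5.
  m = 0011 → c = 1000000, weight = 1.
  m = 1011 → c = 0011110, weight = 4.
  m = 0111 → c = 0101100, weight = 3.
  m = 1111 → c = 1110010, weight = 4.
Tally weights:
  weight 0: 1 codewords.
  weight 1: 2 codewords.
  weight 2: 1 codewords.
  weight 3: 2 codewords.
  weight 4: 5 codewords.
  weight 5: 4 codewords.
  weight 6: 1 codewords.
Minimum distance d = smallest w > 0 with A_w > 0 = 1.
Sanity: Σ A_w = 16 = 2^4 = 16 ✓.


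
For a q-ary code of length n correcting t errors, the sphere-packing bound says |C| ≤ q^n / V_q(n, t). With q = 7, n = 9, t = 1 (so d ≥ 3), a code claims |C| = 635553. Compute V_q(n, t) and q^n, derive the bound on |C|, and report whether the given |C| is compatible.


V_q(n, t) = 55, q^n = 40353607, Hamming bound = 733701, |C| = 635553 ≤ bound (satisfied).

Step 1: Compute V_q(n, t) = Σ_{j=0}^1 C(n, j) (q−1)^j.
  j = 0: C(9,0)·(6)^0 = 1·1 = 1.
  j = 1: C(9,1)·(6)^1 = 9·6 = 54.
  V_q(n, t) = 1 + 54 = 55.
Step 2: q^n = 7^9 = 40353607.
Step 3: Hamming bound ⌊q^n / V_q(n,t)⌋ = ⌊40353607/55⌋ = 733701.
Step 4: Compare |C| = 635553 to 733701: satisfied.
The claimed |C| lies below the Hamming bound.


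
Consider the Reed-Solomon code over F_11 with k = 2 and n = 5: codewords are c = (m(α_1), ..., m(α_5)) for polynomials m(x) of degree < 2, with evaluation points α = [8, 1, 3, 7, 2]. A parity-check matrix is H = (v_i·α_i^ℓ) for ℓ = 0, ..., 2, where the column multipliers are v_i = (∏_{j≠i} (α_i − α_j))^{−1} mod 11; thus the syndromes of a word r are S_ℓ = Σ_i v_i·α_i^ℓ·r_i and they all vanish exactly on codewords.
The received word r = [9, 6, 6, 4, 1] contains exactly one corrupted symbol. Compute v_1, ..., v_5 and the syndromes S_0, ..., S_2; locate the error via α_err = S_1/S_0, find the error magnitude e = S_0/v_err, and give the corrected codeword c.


S = (3, 3, 3), error at position 2, error magnitude e = 10, c = [9, 7, 6, 4, 1].

Step 1: column multipliers v_i = (∏_{j≠i}(α_i − α_j))^{−1} mod 11.
  i = 1 (α = 8): (8−1)(8−3)(8−7)(8−2) = 7·5·1·6 = 210 ≡ 1, so v_1 = 1^{−1} = 1 (mod 11).
  i = 2 (α = 1): (1−8)(1−3)(1−7)(1−2) = (−7)·(−2)·(−6)·(−1) = 84 ≡ 7, so v_2 = 7^{−1} = 8 (mod 11).
  i = 3 (α = 3): (3−8)(3−1)(3−7)(3−2) = (−5)·2·(−4)·1 = 40 ≡ 7, so v_3 = 7^{−1} = 8 (mod 11).
  i = 4 (α = 7): (7−8)(7−1)(7−3)(7−2) = (−1)·6·4·5 = −120 ≡ 1, so v_4 = 1^{−1} = 1 (mod 11).
  i = 5 (α = 2): (2−8)(2−1)(2−3)(2−7) = (−6)·1·(−1)·(−5) = −30 ≡ 3, so v_5 = 3^{−1} = 4 (mod 11).
  v = [1, 8, 8, 1, 4].
Step 2: syndromes of r = [9, 6, 6, 4, 1] (all sums mod 11).
  S_0 = Σ v_i r_i = 1·9 + 8·6 + 8·6 + 1·4 + 4·1 = 113 ≡ 3.
  S_1 = Σ v_i α_i r_i = 1·8·9 + 8·1·6 + 8·3·6 + 1·7·4 + 4·2·1 = 300 ≡ 3.
  α_i^2 mod 11 = [9, 1, 9, 5, 4].
  S_2 = Σ v_i α_i^2 r_i = 1·9·9 + 8·1·6 + 8·9·6 + 1·5·4 + 4·4·1 = 597 ≡ 3.
  S = (3, 3, 3) ≠ 0, so r is not a codeword (an error is present).
Step 3: locate the error. For a single error e at position i, S_ℓ = v_i·e·α_i^ℓ, so α_err = S_1/S_0.
  S_0^{−1} = 3^{−1} = 4 (mod 11), so α_err = 3·4 = 12 ≡ 1 = α_2. Error position i = 2.
  Consistency check: S_2/S_1 = 3·4 = 12 ≡ 1 = α_err ✓ (single-error assumption holds).
Step 4: error magnitude e = S_0/v_2 = S_0·∏_{j≠2}(α_2 − α_j) = 3·7 = 21 ≡ 10 (mod 11).
Step 5: correct position 2: c_2 = r_2 − e = 6 − 10 ≡ 7 (mod 11). Hence c = [9, 7, 6, 4, 1].
  Check: interpolating c through the α_i gives m(x) = 2 + 5·x (degree < 2) with m(α_i) = c_i for every i, so c is indeed a codeword.


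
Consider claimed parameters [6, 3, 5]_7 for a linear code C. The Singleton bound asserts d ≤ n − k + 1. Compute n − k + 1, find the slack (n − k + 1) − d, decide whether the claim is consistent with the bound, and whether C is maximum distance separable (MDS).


Singleton RHS = n − k + 1 = 4, slack = -1, bound violated (no such code; not MDS).

Singleton bound: d ≤ n − k + 1.
Here n = 6, k = 3, so n − k + 1 = 4.
Given d = 5, check d ≤ 4: NO.
Slack = (n − k + 1) − d = -1.
The slack is negative: d = 5 exceeds n − k + 1 = 4 by 1, so the Singleton bound is violated and no linear [6, 3, 5]_7 code can exist. In particular it is not MDS (MDS requires d = n − k + 1 exactly).
Description: the claimed parameters are [6, 3, 5]_7; such a code would be impossible (violates the Singleton bound).


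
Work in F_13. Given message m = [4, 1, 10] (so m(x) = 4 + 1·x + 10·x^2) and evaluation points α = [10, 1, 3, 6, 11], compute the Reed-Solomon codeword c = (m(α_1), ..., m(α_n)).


c = [0, 2, 6, 6, 3]

Message polynomial: m(x) = 4 + 1·x + 10·x^2 (mod 13).
For each evaluation point α_i, compute m(α_i) mod 13:
  α_1 = 10: Horner steps 10 → 10 → 0, so m(10) = 0.
  α_2 = 1: Horner steps 10 → 11 → 2, so m(1) = 2.
  α_3 = 3: Horner steps 10 → 5 → 6, so m(3) = 6.
  α_4 = 6: Horner steps 10 → 9 → 6, so m(6) = 6.
  α_5 = 11: Horner steps 10 → 7 → 3, so m(11) = 3.
Codeword c = [0, 2, 6, 6, 3] ∈ F_13^5.


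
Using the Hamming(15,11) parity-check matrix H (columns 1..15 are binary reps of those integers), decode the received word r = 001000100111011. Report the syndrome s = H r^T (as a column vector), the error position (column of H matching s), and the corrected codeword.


s = (1, 0, 0, 0)^T, error position = 8, corrected codeword c = 001000110111011

Compute s = H r^T mod 2 one row at a time:
  s_1 = 0 + 0 + 1 + 1 + 1 + 0 + 1 + 1 = 5 ≡ 1 (mod 2).
  s_2 = 0 + 0 + 0 + 1 + 1 + 0 + 1 + 1 = 4 ≡ 0 (mod 2).
  s_3 = 0 + 1 + 0 + 1 + 1 + 1 + 1 + 1 = 6 ≡ 0 (mod 2).
  s_4 = 0 + 1 + 0 + 1 + 0 + 1 + 0 + 1 = 4 ≡ 0 (mod 2).
s = (1, 0, 0, 0)^T — this equals column 8 of H (binary 1000), so error is at position 8.
Correct: flip bit 8 of r = 001000100111011 to get c = 001000110111011.


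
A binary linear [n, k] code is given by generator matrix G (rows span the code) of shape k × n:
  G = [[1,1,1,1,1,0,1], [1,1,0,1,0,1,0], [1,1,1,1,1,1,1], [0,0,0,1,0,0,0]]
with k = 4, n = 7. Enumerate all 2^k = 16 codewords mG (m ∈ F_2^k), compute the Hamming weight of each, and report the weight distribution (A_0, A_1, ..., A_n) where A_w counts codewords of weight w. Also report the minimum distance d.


Weight distribution: A_0 = 1, A_1 = 2, A_2 = 2, A_3 = 3, A_4 = 3, A_5 = 2, A_6 = 2, A_7 = 1. Minimum distance d = 1.

Enumerate all 2^4 = 16 messages m ∈ F_2^4.
For each, compute codeword c = mG in F_2^7, then tally its weight.
  m = 0000 → c = 0000000, weight = 0.
  m = 1000 → c = 1111101, weight = 6.
  m = 0100 → c = 1101010, weight = 4.
  m = 1100 → c = 0010111, weight = 4.
  m = 0010 → c = 1111111, weight = 7.
  m = 1010 → c = 0000010, weight = 1.
  m = 0110 → c = 0010101, weight = 3.
  m = 1110 → c = 1101000, weight = 3.
  m = 0001 → c = 0001000, weight = 1.
  m = 1001 → c = 1110101, weight = 5.
  m = 0101 → c = 1100010, weight = 3.
  m = 1101 → c = 0011111, weight = 5.
  m = 0011 → c = 1110111, weight = 6.
  m = 1011 → c = 0001010, weight = 2.
  m = 0111 → c = 0011101, weight = 4.
  m = 1111 → c = 1100000, weight = 2.
Tally weights:
  weight 0: 1 codewords.
  weight 1: 2 codewords.
  weight 2: 2 codewords.
  weight 3: 3 codewords.
  weight 4: 3 codewords.
  weight 5: 2 codewords.
  weight 6: 2 codewords.
  weight 7: 1 codewords.
Minimum distance d = smallest w > 0 with A_w > 0 = 1.
Sanity: Σ A_w = 16 = 2^4 = 16 ✓.


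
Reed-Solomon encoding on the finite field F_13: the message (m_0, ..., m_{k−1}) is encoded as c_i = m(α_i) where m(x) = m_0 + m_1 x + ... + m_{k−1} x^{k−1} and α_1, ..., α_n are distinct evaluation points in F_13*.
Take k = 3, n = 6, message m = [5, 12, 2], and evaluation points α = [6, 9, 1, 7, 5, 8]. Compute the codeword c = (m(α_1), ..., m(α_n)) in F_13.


c = [6, 2, 6, 5, 11, 8]

Message polynomial: m(x) = 5 + 12·x + 2·x^2 (mod 13).
For each evaluation point α_i, compute m(α_i) mod 13:
  α_1 = 6: Horner steps 2 → 11 → 6, so m(6) = 6.
  α_2 = 9: Horner steps 2 → 4 → 2, so m(9) = 2.
  α_3 = 1: Horner steps 2 → 1 → 6, so m(1) = 6.
  α_4 = 7: Horner steps 2 → 0 → 5, so m(7) = 5.
  α_5 = 5: Horner steps 2 → 9 → 11, so m(5) = 11.
  α_6 = 8: Horner steps 2 → 2 → 8, so m(8) = 8.
Codeword c = [6, 2, 6, 5, 11, 8] ∈ F_13^6.


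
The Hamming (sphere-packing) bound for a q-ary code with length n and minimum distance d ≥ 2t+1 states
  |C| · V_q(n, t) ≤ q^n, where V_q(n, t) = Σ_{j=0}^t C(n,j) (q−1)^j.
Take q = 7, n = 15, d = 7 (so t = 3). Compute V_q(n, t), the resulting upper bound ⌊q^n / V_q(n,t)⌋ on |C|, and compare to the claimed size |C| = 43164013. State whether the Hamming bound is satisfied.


V_q(n, t) = 102151, q^n = 4747561509943, Hamming bound = 46475918, |C| = 43164013 ≤ bound (satisfied).

Step 1: Compute V_q(n, t) = Σ_{j=0}^3 C(n, j) (q−1)^j.
  j = 0: C(15,0)·(6)^0 = 1·1 = 1.
  j = 1: C(15,1)·(6)^1 = 15·6 = 90.
  j = 2: C(15,2)·(6)^2 = 105·36 = 3780.
  j = 3: C(15,3)·(6)^3 = 455·216 = 98280.
  V_q(n, t) = 1 + 90 + 3780 + 98280 = 102151.
Step 2: q^n = 7^15 = 4747561509943.
Step 3: Hamming bound ⌊q^n / V_q(n,t)⌋ = ⌊4747561509943/102151⌋ = 46475918.
Step 4: Compare |C| = 43164013 to 46475918: satisfied.
The claimed |C| lies below the Hamming bound.


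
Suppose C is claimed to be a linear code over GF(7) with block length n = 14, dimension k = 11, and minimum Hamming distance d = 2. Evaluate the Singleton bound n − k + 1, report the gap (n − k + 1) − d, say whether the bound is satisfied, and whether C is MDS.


Singleton RHS = n − k + 1 = 4, slack = 2, bound satisfied, not MDS.

Singleton bound: d ≤ n − k + 1.
Here n = 14, k = 11, so n − k + 1 = 4.
Given d = 2, check d ≤ 4: YES.
Slack = (n − k + 1) − d = 2.
The code is NOT MDS (slack = 2 > 0).
Description: the claimed parameters are [14, 11, 2]_7; such a code would be non-MDS.


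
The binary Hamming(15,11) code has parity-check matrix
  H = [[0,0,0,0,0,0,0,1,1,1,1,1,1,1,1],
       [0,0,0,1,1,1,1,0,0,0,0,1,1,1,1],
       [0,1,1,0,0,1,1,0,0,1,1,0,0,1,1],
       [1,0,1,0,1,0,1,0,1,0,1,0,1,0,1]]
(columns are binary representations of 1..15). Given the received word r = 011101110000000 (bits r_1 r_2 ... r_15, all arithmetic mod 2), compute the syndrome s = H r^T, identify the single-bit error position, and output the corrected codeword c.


s = (1, 1, 0, 0)^T, error position = 12, corrected codeword c = 011101110001000

Compute s = H r^T mod 2 one row at a time:
  s_1 = 1 + 0 + 0 + 0 + 0 + 0 + 0 + 0 = 1 ≡ 1 (mod 2).
  s_2 = 1 + 0 + 1 + 1 + 0 + 0 + 0 + 0 = 3 ≡ 1 (mod 2).
  s_3 = 1 + 1 + 1 + 1 + 0 + 0 + 0 + 0 = 4 ≡ 0 (mod 2).
  s_4 = 0 + 1 + 0 + 1 + 0 + 0 + 0 + 0 = 2 ≡ 0 (mod 2).
s = (1, 1, 0, 0)^T — this equals column 12 of H (binary 1100), so error is at position 12.
Correct: flip bit 12 of r = 011101110000000 to get c = 011101110001000.


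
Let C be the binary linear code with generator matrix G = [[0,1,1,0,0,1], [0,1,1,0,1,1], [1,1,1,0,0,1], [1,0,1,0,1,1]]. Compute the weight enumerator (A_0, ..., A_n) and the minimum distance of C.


Weight distribution: A_0 = 1, A_1 = 3, A_2 = 4, A_3 = 4, A_4 = 3, A_5 = 1. Minimum distance d = 1.

Enumerate all 2^4 = 16 messages m ∈ F_2^4.
For each, compute codeword c = mG in F_2^6, then tally its weight.
  m = 0000 → c = 000000, weight = 0.
  m = 1000 → c = 011001, weight = 3.
  m = 0100 → c = 011011, weight = 4.
  m = 1100 → c = 000010, weight = 1.
  m = 0010 → c = 111001, weight = 4.
  m = 1010 → c = 100000, weight = 1.
  m = 0110 → c = 100010, weight = 2.
  m = 1110 → c = 111011, weight = 5.
  m = 0001 → c = 101011, weight = 4.
  m = 1001 → c = 110010, weight = 3.
  m = 0101 → c = 110000, weight = 2.
  m = 1101 → c = 101001, weight = 3.
  m = 0011 → c = 010010, weight = 2.
  m = 1011 → c = 001011, weight = 3.
  m = 0111 → c = 001001, weight = 2.
  m = 1111 → c = 010000, weight = 1.
Tally weights:
  weight 0: 1 codewords.
  weight 1: 3 codewords.
  weight 2: 4 codewords.
  weight 3: 4 codewords.
  weight 4: 3 codewords.
  weight 5: 1 codewords.
Minimum distance d = smallest w > 0 with A_w > 0 = 1.
Sanity: Σ A_w = 16 = 2^4 = 16 ✓.


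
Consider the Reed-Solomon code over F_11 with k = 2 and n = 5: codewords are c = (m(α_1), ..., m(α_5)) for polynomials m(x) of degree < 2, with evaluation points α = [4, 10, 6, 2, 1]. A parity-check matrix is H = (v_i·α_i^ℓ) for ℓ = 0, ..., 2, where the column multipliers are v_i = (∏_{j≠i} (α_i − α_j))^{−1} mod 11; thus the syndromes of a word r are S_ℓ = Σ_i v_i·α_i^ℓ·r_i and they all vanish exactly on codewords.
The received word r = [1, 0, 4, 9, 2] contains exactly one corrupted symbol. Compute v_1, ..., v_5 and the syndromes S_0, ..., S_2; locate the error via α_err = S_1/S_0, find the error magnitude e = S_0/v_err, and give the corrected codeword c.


S = (1, 10, 1), error at position 2, error magnitude e = 1, c = [1, 10, 4, 9, 2].

Step 1: column multipliers v_i = (∏_{j≠i}(α_i − α_j))^{−1} mod 11.
  i = 1 (α = 4): (4−10)(4−6)(4−2)(4−1) = (−6)·(−2)·2·3 = 72 ≡ 6, so v_1 = 6^{−1} = 2 (mod 11).
  i = 2 (α = 10): (10−4)(10−6)(10−2)(10−1) = 6·4·8·9 = 1728 ≡ 1, so v_2 = 1^{−1} = 1 (mod 11).
  i = 3 (α = 6): (6−4)(6−10)(6−2)(6−1) = 2·(−4)·4·5 = −160 ≡ 5, so v_3 = 5^{−1} = 9 (mod 11).
  i = 4 (α = 2): (2−4)(2−10)(2−6)(2−1) = (−2)·(−8)·(−4)·1 = −64 ≡ 2, so v_4 = 2^{−1} = 6 (mod 11).
  i = 5 (α = 1): (1−4)(1−10)(1−6)(1−2) = (−3)·(−9)·(−5)·(−1) = 135 ≡ 3, so v_5 = 3^{−1} = 4 (mod 11).
  v = [2, 1, 9, 6, 4].
Step 2: syndromes of r = [1, 0, 4, 9, 2] (all sums mod 11).
  S_0 = Σ v_i r_i = 2·1 + 1·0 + 9·4 + 6·9 + 4·2 = 100 ≡ 1.
  S_1 = Σ v_i α_i r_i = 2·4·1 + 1·10·0 + 9·6·4 + 6·2·9 + 4·1·2 = 340 ≡ 10.
  α_i^2 mod 11 = [5, 1, 3, 4, 1].
  S_2 = Σ v_i α_i^2 r_i = 2·5·1 + 1·1·0 + 9·3·4 + 6·4·9 + 4·1·2 = 342 ≡ 1.
  S = (1, 10, 1) ≠ 0, so r is not a codeword (an error is present).
Step 3: locate the error. For a single error e at position i, S_ℓ = v_i·e·α_i^ℓ, so α_err = S_1/S_0.
  S_0^{−1} = 1^{−1} = 1 (mod 11), so α_err = 10·1 = 10 ≡ 10 = α_2. Error position i = 2.
  Consistency check: S_2/S_1 = 1·10 = 10 ≡ 10 = α_err ✓ (single-error assumption holds).
Step 4: error magnitude e = S_0/v_2 = S_0·∏_{j≠2}(α_2 − α_j) = 1·1 = 1 ≡ 1 (mod 11).
Step 5: correct position 2: c_2 = r_2 − e = 0 − 1 ≡ 10 (mod 11). Hence c = [1, 10, 4, 9, 2].
  Check: interpolating c through the α_i gives m(x) = 6 + 7·x (degree < 2) with m(α_i) = c_i for every i, so c is indeed a codeword.
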